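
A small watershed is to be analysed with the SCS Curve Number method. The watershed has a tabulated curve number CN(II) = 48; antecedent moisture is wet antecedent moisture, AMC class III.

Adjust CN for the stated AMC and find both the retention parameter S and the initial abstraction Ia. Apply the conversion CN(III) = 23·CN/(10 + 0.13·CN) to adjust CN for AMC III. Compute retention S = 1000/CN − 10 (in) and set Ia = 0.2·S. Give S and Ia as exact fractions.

CN(III) from CN(II)=48: (23·48)/(10 + 0.13·48) = 13800/203 ≈ 67.980
S = 1000/(13800/203) − 10 = 325/69 in ≈ 4.710 in
Ia = 0.2·(325/69) = 65/69 in ≈ 0.942 in

S = 325/69 in ≈ 4.710 in; Ia = 65/69 in ≈ 0.942 in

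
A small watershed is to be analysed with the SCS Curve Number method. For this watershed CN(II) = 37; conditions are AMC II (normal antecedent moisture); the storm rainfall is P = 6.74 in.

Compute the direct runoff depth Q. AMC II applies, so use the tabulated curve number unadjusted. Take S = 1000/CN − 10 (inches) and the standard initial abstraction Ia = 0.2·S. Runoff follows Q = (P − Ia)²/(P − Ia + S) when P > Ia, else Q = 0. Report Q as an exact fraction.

CN(II) = 37; AMC II needs no correction.
S = 1000/37 − 10 = 630/37 in ≈ 17.027 in
Ia = 0.2·(630/37) = 126/37 in ≈ 3.405 in
Excess rainfall: 6.740 − 3.405 = 3.335 in; P > Ia so Q > 0
Q: (6169/1850)² ÷ (37669/1850) = 38056561/69687650 in (≈ 0.546 in)

Q = 38056561/69687650 in ≈ 0.546 in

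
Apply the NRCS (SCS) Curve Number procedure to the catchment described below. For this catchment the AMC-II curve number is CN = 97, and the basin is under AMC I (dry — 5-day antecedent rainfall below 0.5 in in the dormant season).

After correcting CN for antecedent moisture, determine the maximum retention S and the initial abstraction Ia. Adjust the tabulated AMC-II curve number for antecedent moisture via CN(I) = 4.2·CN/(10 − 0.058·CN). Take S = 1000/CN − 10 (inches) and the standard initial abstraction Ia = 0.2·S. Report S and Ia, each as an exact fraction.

CN(I) from CN(II)=97: (4.2·97)/(10 − 0.058·97) = 67900/729 ≈ 93.141
Retention S: 1000/CN − 10 with CN=93.141 → S = 500/679 ≈ 0.736 in
Ia = 0.2S: 0.2·0.736 = 0.147 in (exactly 100/679)

S = 500/679 in ≈ 0.736 in; Ia = 100/679 in ≈ 0.147 in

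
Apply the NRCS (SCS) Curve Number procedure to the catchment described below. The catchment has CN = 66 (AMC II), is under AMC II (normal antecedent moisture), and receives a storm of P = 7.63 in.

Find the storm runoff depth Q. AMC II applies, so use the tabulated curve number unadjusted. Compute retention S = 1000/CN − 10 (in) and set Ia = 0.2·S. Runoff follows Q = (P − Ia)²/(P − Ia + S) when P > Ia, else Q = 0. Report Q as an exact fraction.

Q = 474324841/127970700 in ≈ 3.707 in

CN(II) = 66; AMC II needs no correction.
Retention S: 1000/CN − 10 with CN=66.000 → S = 170/33 ≈ 5.152 in
Initial abstraction Ia = S/5 = (170/33)/5 = 34/33 ≈ 1.030 in
Excess rainfall: 7.630 − 1.030 = 6.600 in; P > Ia so Q > 0
Q: (21779/3300)² ÷ (38779/3300) = 474324841/127970700 in (≈ 3.707 in)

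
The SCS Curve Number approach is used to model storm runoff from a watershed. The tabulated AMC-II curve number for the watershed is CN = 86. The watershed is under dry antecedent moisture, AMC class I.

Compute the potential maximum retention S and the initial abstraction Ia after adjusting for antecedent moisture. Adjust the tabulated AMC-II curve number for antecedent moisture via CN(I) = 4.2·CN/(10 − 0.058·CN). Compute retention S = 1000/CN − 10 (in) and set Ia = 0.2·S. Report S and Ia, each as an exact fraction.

Adjust CN=86 to AMC I: 4.2·86/(10 − 0.058·86) → (1806/5) ÷ (1253/250) = 12900/179 ≈ 72.067
S = 1000/(12900/179) − 10 = 500/129 in ≈ 3.876 in
Ia = 0.2·(500/129) = 100/129 in ≈ 0.775 in

S = 500/129 in ≈ 3.876 in; Ia = 100/129 in ≈ 0.775 in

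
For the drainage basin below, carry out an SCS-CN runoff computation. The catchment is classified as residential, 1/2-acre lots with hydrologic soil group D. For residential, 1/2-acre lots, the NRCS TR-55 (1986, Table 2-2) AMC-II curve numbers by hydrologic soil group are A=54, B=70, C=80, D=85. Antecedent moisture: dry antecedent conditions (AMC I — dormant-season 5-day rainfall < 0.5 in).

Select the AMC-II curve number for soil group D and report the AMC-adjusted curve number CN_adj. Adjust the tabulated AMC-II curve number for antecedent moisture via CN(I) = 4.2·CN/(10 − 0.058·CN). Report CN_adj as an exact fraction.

NRCS table: residential, 1/2-acre lots, soil group D → CN(II) = 85
CN(I) from CN(II)=85: (4.2·85)/(10 − 0.058·85) = 11900/169 ≈ 70.414

CN_adj = 11900/169 ≈ 70.414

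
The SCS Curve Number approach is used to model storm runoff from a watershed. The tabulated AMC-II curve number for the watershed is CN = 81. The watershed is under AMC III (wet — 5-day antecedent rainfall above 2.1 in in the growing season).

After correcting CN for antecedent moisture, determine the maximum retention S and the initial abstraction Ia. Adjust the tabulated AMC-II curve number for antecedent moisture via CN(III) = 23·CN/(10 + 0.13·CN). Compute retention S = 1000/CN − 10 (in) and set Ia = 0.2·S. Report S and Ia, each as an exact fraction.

Adjust CN=81 to AMC III: 23·81/(10 + 0.13·81) → 1863 ÷ (2053/100) = 186300/2053 ≈ 90.745
Retention S: 1000/CN − 10 with CN=90.745 → S = 1900/1863 ≈ 1.020 in
Ia = 0.2S: 0.2·1.020 = 0.204 in (exactly 380/1863)

S = 1900/1863 in ≈ 1.020 in; Ia = 380/1863 in ≈ 0.204 in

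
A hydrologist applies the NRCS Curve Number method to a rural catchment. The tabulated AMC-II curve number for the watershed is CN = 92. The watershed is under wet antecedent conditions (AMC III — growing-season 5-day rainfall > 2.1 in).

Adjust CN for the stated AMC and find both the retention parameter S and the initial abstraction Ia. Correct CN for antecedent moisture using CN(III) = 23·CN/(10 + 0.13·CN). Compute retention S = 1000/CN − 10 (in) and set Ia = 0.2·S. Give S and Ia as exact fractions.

S = 200/529 in ≈ 0.378 in; Ia = 40/529 in ≈ 0.076 in

Wet (AMC III): CN(III) = 23·92/(10 + 0.13·92) = 2116/(549/25) = 52900/549 ≈ 96.357
Max retention: S = 1000/(52900/549) − 10 = 200/529 in (≈ 0.378 in)
Ia = 0.2S: 0.2·0.378 = 0.076 in (exactly 40/529)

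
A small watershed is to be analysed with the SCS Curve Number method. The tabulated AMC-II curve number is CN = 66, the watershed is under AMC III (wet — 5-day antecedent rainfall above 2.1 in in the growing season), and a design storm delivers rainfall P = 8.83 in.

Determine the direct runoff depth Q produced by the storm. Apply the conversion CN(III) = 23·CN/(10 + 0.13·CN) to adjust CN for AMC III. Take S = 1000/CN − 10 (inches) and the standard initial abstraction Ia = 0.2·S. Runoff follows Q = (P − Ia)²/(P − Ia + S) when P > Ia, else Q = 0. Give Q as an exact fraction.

CN(III) from CN(II)=66: (23·66)/(10 + 0.13·66) = 75900/929 ≈ 81.701
Max retention: S = 1000/(75900/929) − 10 = 1700/759 in (≈ 2.240 in)
Ia = 0.2·(1700/759) = 340/759 in ≈ 0.448 in
Excess rainfall: 8.830 − 0.448 = 8.382 in; P > Ia so Q > 0
Q = (636197/75900)²/((636197/75900) + 1700/759) = (404746622809/5760810000)/(806197/75900) = 404746622809/61190352300 in ≈ 6.615 in

Q = 404746622809/61190352300 in ≈ 6.615 in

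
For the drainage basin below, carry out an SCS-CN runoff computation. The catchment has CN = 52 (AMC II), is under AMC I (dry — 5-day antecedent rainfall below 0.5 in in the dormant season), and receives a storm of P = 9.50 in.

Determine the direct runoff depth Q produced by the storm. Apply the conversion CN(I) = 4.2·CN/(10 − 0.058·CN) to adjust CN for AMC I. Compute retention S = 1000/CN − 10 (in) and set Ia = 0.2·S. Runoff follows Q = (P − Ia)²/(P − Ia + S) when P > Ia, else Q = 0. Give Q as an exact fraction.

CN(I) from CN(II)=52: (4.2·52)/(10 − 0.058·52) = 9100/291 ≈ 31.271
Max retention: S = 1000/(9100/291) − 10 = 2000/91 in (≈ 21.978 in)
Ia = 0.2S: 0.2·21.978 = 4.396 in (exactly 400/91)
Since P=9.500 > Ia=4.396: effective rainfall P−Ia = 929/182 in
Q = (929/182)²/((929/182) + 2000/91) = (863041/33124)/(4929/182) = 863041/897078 in ≈ 0.962 in

Q = 863041/897078 in ≈ 0.962 in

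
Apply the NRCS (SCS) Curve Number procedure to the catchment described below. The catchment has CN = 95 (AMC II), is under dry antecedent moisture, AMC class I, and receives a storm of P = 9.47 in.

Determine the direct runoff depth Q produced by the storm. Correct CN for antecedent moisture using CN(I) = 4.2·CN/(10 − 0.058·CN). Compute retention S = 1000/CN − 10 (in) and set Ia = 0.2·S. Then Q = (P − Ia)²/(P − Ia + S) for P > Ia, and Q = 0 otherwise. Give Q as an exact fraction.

Q = 135315829609/16672334700 in ≈ 8.116 in

Dry (AMC I): CN(I) = 4.2·95/(10 − 0.058·95) = 399/(449/100) = 39900/449 ≈ 88.864
Max retention: S = 1000/(39900/449) − 10 = 500/399 in (≈ 1.253 in)
Initial abstraction Ia = S/5 = (500/399)/5 = 100/399 ≈ 0.251 in
P − Ia = 9.470 − 0.251 = 367853/39900 ≈ 9.219 in (> 0, runoff occurs)
Q = (367853/39900)²/((367853/39900) + 500/399) = (135315829609/1592010000)/(417853/39900) = 135315829609/16672334700 in ≈ 8.116 in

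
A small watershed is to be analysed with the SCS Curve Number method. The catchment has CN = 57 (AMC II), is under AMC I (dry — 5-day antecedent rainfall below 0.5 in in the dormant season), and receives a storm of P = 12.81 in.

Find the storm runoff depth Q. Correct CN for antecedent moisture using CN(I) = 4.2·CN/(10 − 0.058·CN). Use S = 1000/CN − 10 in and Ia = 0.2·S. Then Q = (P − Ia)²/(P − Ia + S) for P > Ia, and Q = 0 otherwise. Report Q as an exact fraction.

Q = 1217396669449/389426832900 in ≈ 3.126 in

CN(I) from CN(II)=57: (4.2·57)/(10 − 0.058·57) = 119700/3347 ≈ 35.763
S = 1000/(119700/3347) − 10 = 21500/1197 in ≈ 17.962 in
Ia = 0.2·(21500/1197) = 4300/1197 in ≈ 3.592 in
Since P=12.810 > Ia=3.592: effective rainfall P−Ia = 1103357/119700 in
Q = (1103357/119700)²/((1103357/119700) + 21500/1197) = (1217396669449/14328090000)/(3253357/119700) = 1217396669449/389426832900 in ≈ 3.126 in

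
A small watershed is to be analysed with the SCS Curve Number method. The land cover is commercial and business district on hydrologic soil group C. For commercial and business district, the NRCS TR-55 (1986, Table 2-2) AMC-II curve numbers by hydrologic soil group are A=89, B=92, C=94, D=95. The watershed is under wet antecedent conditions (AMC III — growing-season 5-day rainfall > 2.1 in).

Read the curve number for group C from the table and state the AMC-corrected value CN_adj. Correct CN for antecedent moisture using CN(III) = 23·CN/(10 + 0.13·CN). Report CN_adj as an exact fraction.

NRCS table: commercial and business district, soil group C → CN(II) = 94
Adjust CN=94 to AMC III: 23·94/(10 + 0.13·94) → 2162 ÷ (1111/50) = 108100/1111 ≈ 97.300

CN_adj = 108100/1111 ≈ 97.300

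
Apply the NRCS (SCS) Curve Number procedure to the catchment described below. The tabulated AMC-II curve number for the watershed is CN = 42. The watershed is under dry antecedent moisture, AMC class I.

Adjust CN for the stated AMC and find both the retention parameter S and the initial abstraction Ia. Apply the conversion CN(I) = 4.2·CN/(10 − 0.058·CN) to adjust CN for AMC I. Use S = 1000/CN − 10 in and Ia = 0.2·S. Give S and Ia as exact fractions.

Adjust CN=42 to AMC I: 4.2·42/(10 − 0.058·42) → (882/5) ÷ (1891/250) = 44100/1891 ≈ 23.321
Retention S: 1000/CN − 10 with CN=23.321 → S = 14500/441 ≈ 32.880 in
Ia = 0.2·(14500/441) = 2900/441 in ≈ 6.576 in

S = 14500/441 in ≈ 32.880 in; Ia = 2900/441 in ≈ 6.576 in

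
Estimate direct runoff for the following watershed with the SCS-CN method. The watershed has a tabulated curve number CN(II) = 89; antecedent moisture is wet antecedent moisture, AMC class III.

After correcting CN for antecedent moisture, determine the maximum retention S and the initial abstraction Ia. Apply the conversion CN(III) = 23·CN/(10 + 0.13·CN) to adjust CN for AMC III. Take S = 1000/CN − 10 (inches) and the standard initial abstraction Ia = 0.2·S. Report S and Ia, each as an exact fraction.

S = 1100/2047 in ≈ 0.537 in; Ia = 220/2047 in ≈ 0.107 in

Wet (AMC III): CN(III) = 23·89/(10 + 0.13·89) = 2047/(2157/100) = 204700/2157 ≈ 94.900
S = 1000/(204700/2157) − 10 = 1100/2047 in ≈ 0.537 in
Initial abstraction Ia = S/5 = (1100/2047)/5 = 220/2047 ≈ 0.107 in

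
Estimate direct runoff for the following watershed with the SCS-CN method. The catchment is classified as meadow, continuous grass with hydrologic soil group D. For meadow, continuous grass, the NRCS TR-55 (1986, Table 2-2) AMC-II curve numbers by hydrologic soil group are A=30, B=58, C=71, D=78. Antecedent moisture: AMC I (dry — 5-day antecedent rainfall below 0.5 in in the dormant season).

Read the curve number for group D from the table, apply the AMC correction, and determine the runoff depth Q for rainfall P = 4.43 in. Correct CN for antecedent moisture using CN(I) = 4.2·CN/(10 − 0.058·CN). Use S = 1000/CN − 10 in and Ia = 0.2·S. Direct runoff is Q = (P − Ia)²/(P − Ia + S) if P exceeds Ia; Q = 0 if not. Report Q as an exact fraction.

Q = 63916435489/65750712300 in ≈ 0.972 in

NRCS table: meadow, continuous grass, soil group D → CN(II) = 78
Dry (AMC I): CN(I) = 4.2·78/(10 − 0.058·78) = (1638/5)/(1369/250) = 81900/1369 ≈ 59.825
S = 1000/(81900/1369) − 10 = 5500/819 in ≈ 6.716 in
Ia = 0.2S: 0.2·6.716 = 1.343 in (exactly 1100/819)
P − Ia = 4.430 − 1.343 = 252817/81900 ≈ 3.087 in (> 0, runoff occurs)
Q: (252817/81900)² ÷ (802817/81900) = 63916435489/65750712300 in (≈ 0.972 in)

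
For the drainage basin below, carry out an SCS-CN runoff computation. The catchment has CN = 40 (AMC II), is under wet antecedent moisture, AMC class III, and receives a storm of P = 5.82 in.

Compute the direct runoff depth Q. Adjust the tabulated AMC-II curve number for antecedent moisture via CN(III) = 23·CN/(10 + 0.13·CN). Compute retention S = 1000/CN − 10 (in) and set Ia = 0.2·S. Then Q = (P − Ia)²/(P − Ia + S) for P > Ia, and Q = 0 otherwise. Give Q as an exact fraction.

Adjust CN=40 to AMC III: 23·40/(10 + 0.13·40) → 920 ÷ (76/5) = 1150/19 ≈ 60.526
Max retention: S = 1000/(1150/19) − 10 = 150/23 in (≈ 6.522 in)
Initial abstraction Ia = S/5 = (150/23)/5 = 30/23 ≈ 1.304 in
P − Ia = 5.820 − 1.304 = 5193/1150 ≈ 4.516 in (> 0, runoff occurs)
Q = (5193/1150)²/((5193/1150) + 150/23) = (26967249/1322500)/(12693/1150) = 8989083/4865650 in ≈ 1.847 in

Q = 8989083/4865650 in ≈ 1.847 in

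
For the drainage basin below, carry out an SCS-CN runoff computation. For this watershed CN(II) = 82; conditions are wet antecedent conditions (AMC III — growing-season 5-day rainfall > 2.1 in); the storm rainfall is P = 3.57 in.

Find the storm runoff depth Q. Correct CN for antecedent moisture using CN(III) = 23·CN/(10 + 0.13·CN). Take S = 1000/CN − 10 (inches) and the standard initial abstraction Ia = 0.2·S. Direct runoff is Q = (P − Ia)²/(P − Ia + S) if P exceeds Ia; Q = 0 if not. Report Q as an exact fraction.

Q = 33846153267/12845263100 in ≈ 2.635 in

Wet (AMC III): CN(III) = 23·82/(10 + 0.13·82) = 1886/(1033/50) = 94300/1033 ≈ 91.288
Retention S: 1000/CN − 10 with CN=91.288 → S = 900/943 ≈ 0.954 in
Ia = 0.2·(900/943) = 180/943 in ≈ 0.191 in
Excess rainfall: 3.570 − 0.191 = 3.379 in; P > Ia so Q > 0
Runoff Q = (P−Ia)²/(P−Ia+S) = (3.379)²/(3.379+0.954) = 33846153267/12845263100 ≈ 2.635 in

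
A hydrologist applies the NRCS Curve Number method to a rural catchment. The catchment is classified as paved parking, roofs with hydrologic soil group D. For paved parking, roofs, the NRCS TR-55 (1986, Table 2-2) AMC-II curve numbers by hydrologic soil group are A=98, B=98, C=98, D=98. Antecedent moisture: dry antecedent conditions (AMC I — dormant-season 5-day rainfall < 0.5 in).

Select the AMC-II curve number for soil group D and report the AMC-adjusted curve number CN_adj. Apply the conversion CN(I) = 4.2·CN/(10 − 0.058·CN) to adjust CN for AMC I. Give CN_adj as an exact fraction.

CN_adj = 102900/1079 ≈ 95.366

NRCS table: paved parking, roofs, soil group D → CN(II) = 98
Adjust CN=98 to AMC I: 4.2·98/(10 − 0.058·98) → (2058/5) ÷ (1079/250) = 102900/1079 ≈ 95.366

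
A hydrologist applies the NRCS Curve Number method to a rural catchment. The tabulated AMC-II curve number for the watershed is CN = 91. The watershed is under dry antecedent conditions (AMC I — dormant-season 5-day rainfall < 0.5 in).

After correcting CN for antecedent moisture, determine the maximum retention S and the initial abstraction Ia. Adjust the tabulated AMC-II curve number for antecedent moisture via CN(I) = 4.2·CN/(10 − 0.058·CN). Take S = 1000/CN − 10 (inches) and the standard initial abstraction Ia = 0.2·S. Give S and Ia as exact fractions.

S = 1500/637 in ≈ 2.355 in; Ia = 300/637 in ≈ 0.471 in

Adjust CN=91 to AMC I: 4.2·91/(10 − 0.058·91) → (1911/5) ÷ (2361/500) = 63700/787 ≈ 80.940
S = 1000/(63700/787) − 10 = 1500/637 in ≈ 2.355 in
Ia = 0.2·(1500/637) = 300/637 in ≈ 0.471 in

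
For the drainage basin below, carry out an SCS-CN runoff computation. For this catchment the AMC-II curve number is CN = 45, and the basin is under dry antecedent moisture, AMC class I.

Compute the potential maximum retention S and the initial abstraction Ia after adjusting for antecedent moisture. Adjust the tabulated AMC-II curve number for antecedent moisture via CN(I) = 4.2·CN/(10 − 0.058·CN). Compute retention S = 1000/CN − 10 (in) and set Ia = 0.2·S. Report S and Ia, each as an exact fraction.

CN(I) from CN(II)=45: (4.2·45)/(10 − 0.058·45) = 18900/739 ≈ 25.575
Max retention: S = 1000/(18900/739) − 10 = 5500/189 in (≈ 29.101 in)
Ia = 0.2S: 0.2·29.101 = 5.820 in (exactly 1100/189)

S = 5500/189 in ≈ 29.101 in; Ia = 1100/189 in ≈ 5.820 in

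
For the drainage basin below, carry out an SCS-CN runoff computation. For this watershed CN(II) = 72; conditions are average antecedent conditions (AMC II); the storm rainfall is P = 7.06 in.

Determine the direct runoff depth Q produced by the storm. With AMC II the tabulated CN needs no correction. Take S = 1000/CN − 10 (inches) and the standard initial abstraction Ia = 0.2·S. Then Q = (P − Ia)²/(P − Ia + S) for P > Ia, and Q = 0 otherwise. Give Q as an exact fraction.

Q = 7991929/2059650 in ≈ 3.880 in

AMC II — tabulated CN = 72 applies directly.
Max retention: S = 1000/72 − 10 = 35/9 in (≈ 3.889 in)
Ia = 0.2S: 0.2·3.889 = 0.778 in (exactly 7/9)
Excess rainfall: 7.060 − 0.778 = 6.282 in; P > Ia so Q > 0
Q = (2827/450)²/((2827/450) + 35/9) = (7991929/202500)/(4577/450) = 7991929/2059650 in ≈ 3.880 in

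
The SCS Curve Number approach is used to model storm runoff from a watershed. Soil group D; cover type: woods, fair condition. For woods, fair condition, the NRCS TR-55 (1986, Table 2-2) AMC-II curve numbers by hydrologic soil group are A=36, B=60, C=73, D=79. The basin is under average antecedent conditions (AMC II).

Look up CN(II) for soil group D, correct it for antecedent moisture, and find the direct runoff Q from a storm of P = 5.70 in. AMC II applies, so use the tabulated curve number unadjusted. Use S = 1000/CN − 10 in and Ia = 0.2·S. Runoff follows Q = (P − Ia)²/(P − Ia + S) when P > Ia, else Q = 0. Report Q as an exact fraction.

Q = 1852321/542730 in ≈ 3.413 in

NRCS table: woods, fair condition, soil group D → CN(II) = 79
Average conditions: CN = 79 (no AMC adjustment).
Max retention: S = 1000/79 − 10 = 210/79 in (≈ 2.658 in)
Ia = 0.2S: 0.2·2.658 = 0.532 in (exactly 42/79)
P − Ia = 5.700 − 0.532 = 4083/790 ≈ 5.168 in (> 0, runoff occurs)
Q: (4083/790)² ÷ (6183/790) = 1852321/542730 in (≈ 3.413 in)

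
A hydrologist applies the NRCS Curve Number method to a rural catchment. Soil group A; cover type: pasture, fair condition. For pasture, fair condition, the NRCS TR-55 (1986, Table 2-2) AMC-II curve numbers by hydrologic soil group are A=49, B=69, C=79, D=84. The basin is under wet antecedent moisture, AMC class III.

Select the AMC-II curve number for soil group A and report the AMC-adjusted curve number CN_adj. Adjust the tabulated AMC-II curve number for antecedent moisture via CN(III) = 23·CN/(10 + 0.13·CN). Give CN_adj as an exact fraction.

NRCS table: pasture, fair condition, soil group A → CN(II) = 49
Wet (AMC III): CN(III) = 23·49/(10 + 0.13·49) = 1127/(1637/100) = 112700/1637 ≈ 68.845

CN_adj = 112700/1637 ≈ 68.845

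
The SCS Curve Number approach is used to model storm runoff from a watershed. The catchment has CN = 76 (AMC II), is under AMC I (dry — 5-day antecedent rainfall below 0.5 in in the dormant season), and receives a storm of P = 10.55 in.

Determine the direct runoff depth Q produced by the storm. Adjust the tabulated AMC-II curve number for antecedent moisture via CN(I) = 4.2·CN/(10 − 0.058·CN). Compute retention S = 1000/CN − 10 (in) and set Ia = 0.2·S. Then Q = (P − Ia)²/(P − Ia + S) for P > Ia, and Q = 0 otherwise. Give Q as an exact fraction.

Q = 579027969/117207580 in ≈ 4.940 in

CN(I) from CN(II)=76: (4.2·76)/(10 − 0.058·76) = 13300/233 ≈ 57.082
Max retention: S = 1000/(13300/233) − 10 = 1000/133 in (≈ 7.519 in)
Ia = 0.2·(1000/133) = 200/133 in ≈ 1.504 in
P − Ia = 10.550 − 1.504 = 24063/2660 ≈ 9.046 in (> 0, runoff occurs)
Q = (24063/2660)²/((24063/2660) + 1000/133) = (579027969/7075600)/(44063/2660) = 579027969/117207580 in ≈ 4.940 in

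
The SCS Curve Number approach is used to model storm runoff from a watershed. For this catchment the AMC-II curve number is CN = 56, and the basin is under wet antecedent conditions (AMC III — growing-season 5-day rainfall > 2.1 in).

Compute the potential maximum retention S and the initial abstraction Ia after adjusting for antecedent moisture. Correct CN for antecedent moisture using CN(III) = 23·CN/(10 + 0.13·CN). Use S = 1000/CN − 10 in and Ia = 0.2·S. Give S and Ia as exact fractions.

S = 550/161 in ≈ 3.416 in; Ia = 110/161 in ≈ 0.683 in

Adjust CN=56 to AMC III: 23·56/(10 + 0.13·56) → 1288 ÷ (432/25) = 4025/54 ≈ 74.537
Max retention: S = 1000/(4025/54) − 10 = 550/161 in (≈ 3.416 in)
Ia = 0.2·(550/161) = 110/161 in ≈ 0.683 in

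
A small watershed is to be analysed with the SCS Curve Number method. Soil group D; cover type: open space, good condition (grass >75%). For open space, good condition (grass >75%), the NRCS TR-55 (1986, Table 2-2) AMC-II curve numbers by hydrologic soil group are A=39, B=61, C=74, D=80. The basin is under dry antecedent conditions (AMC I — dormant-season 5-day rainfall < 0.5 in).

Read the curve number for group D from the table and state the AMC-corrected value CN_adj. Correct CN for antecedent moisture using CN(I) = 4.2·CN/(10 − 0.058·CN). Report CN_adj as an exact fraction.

NRCS table: open space, good condition (grass >75%), soil group D → CN(II) = 80
Adjust CN=80 to AMC I: 4.2·80/(10 − 0.058·80) → 336 ÷ (134/25) = 4200/67 ≈ 62.687

CN_adj = 4200/67 ≈ 62.687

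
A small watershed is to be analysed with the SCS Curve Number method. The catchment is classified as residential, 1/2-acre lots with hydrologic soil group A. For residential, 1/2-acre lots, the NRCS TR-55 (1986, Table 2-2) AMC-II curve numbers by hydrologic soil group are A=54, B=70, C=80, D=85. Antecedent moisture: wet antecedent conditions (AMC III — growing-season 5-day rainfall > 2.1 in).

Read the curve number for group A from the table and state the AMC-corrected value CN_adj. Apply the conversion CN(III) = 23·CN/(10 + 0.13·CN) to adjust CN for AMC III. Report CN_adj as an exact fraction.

NRCS table: residential, 1/2-acre lots, soil group A → CN(II) = 54
Wet (AMC III): CN(III) = 23·54/(10 + 0.13·54) = 1242/(851/50) = 2700/37 ≈ 72.973

CN_adj = 2700/37 ≈ 72.973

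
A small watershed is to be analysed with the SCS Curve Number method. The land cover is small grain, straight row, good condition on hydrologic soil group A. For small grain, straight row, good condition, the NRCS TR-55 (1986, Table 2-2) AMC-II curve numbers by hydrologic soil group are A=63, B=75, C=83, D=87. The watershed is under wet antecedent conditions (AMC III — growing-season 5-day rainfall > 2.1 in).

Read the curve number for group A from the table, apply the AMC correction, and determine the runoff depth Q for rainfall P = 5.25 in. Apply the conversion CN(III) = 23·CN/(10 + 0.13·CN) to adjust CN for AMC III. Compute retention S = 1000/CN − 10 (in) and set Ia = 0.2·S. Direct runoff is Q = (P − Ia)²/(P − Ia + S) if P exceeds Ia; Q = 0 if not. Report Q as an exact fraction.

NRCS table: small grain, straight row, good condition, soil group A → CN(II) = 63
Adjust CN=63 to AMC III: 23·63/(10 + 0.13·63) → 1449 ÷ (1819/100) = 144900/1819 ≈ 79.659
Retention S: 1000/CN − 10 with CN=79.659 → S = 3700/1449 ≈ 2.553 in
Initial abstraction Ia = S/5 = (3700/1449)/5 = 740/1449 ≈ 0.511 in
Excess rainfall: 5.250 − 0.511 = 4.739 in; P > Ia so Q > 0
Runoff Q = (P−Ia)²/(P−Ia+S) = (4.739)²/(4.739+2.553) = 754545961/244991124 ≈ 3.080 in

Q = 754545961/244991124 in ≈ 3.080 in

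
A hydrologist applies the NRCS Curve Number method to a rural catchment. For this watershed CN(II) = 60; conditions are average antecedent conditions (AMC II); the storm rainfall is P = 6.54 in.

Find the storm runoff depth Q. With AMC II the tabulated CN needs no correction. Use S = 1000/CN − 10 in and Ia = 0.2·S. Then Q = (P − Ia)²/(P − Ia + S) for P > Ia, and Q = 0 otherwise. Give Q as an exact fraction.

Q = 609961/267150 in ≈ 2.283 in

AMC II — tabulated CN = 60 applies directly.
Retention S: 1000/CN − 10 with CN=60.000 → S = 20/3 ≈ 6.667 in
Initial abstraction Ia = S/5 = (20/3)/5 = 4/3 ≈ 1.333 in
Since P=6.540 > Ia=1.333: effective rainfall P−Ia = 781/150 in
Q: (781/150)² ÷ (1781/150) = 609961/267150 in (≈ 2.283 in)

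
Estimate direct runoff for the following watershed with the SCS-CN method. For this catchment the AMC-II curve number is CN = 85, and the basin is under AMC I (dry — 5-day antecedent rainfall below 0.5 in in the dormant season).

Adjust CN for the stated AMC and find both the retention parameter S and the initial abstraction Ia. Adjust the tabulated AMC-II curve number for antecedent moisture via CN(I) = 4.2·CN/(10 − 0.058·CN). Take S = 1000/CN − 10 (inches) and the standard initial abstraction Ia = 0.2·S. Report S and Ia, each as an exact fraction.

CN(I) from CN(II)=85: (4.2·85)/(10 − 0.058·85) = 11900/169 ≈ 70.414
Retention S: 1000/CN − 10 with CN=70.414 → S = 500/119 ≈ 4.202 in
Ia = 0.2S: 0.2·4.202 = 0.840 in (exactly 100/119)

S = 500/119 in ≈ 4.202 in; Ia = 100/119 in ≈ 0.840 in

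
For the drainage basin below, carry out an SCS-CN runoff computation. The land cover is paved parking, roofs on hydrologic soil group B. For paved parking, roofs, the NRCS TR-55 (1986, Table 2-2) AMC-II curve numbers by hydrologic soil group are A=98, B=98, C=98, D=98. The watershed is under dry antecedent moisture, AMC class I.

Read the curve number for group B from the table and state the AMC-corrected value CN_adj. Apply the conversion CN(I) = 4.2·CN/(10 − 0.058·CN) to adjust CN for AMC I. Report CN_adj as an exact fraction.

NRCS table: paved parking, roofs, soil group B → CN(II) = 98
Adjust CN=98 to AMC I: 4.2·98/(10 − 0.058·98) → (2058/5) ÷ (1079/250) = 102900/1079 ≈ 95.366

CN_adj = 102900/1079 ≈ 95.366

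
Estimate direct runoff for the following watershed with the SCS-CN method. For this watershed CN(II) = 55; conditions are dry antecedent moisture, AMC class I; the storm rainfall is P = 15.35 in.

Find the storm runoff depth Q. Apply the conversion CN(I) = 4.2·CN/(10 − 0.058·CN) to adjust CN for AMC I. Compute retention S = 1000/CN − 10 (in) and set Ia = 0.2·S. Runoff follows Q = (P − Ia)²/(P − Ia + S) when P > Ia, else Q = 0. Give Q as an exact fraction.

Adjust CN=55 to AMC I: 4.2·55/(10 − 0.058·55) → 231 ÷ (681/100) = 7700/227 ≈ 33.921
Retention S: 1000/CN − 10 with CN=33.921 → S = 1500/77 ≈ 19.481 in
Ia = 0.2·(1500/77) = 300/77 in ≈ 3.896 in
P − Ia = 15.350 − 3.896 = 17639/1540 ≈ 11.454 in (> 0, runoff occurs)
Runoff Q = (P−Ia)²/(P−Ia+S) = (11.454)²/(11.454+19.481) = 311134321/73364060 ≈ 4.241 in

Q = 311134321/73364060 in ≈ 4.241 in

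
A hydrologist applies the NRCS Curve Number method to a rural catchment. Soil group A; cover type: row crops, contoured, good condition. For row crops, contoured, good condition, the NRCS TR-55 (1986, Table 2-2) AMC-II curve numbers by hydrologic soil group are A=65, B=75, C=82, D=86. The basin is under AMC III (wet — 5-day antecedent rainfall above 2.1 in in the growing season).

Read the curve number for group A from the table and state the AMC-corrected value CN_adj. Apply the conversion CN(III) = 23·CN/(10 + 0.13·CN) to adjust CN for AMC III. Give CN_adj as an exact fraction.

NRCS table: row crops, contoured, good condition, soil group A → CN(II) = 65
Adjust CN=65 to AMC III: 23·65/(10 + 0.13·65) → 1495 ÷ (369/20) = 29900/369 ≈ 81.030

CN_adj = 29900/369 ≈ 81.030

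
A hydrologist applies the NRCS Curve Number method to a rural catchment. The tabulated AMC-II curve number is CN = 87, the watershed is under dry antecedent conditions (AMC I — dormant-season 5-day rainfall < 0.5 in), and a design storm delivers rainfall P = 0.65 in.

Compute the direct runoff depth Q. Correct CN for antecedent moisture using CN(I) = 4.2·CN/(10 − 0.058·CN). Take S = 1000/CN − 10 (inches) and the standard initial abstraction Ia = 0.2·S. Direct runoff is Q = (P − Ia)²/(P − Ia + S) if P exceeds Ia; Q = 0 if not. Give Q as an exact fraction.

Q = 0 in ≈ 0.000 in

CN(I) from CN(II)=87: (4.2·87)/(10 − 0.058·87) = 182700/2477 ≈ 73.759
Retention S: 1000/CN − 10 with CN=73.759 → S = 6500/1827 ≈ 3.558 in
Initial abstraction Ia = S/5 = (6500/1827)/5 = 1300/1827 ≈ 0.712 in
P = 0.650 ≤ Ia = 0.712 in: entire storm abstracted, Q = 0.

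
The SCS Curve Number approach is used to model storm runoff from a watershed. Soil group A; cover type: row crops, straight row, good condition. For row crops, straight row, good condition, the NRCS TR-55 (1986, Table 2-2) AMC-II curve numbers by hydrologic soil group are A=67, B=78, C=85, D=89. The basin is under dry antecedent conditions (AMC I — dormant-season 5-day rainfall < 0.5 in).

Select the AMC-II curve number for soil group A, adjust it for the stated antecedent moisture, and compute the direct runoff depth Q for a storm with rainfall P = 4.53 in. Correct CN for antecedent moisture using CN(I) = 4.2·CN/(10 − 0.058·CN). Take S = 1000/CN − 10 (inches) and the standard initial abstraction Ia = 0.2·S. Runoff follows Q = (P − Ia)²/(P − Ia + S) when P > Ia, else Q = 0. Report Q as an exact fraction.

NRCS table: row crops, straight row, good condition, soil group A → CN(II) = 67
Dry (AMC I): CN(I) = 4.2·67/(10 − 0.058·67) = (1407/5)/(3057/500) = 46900/1019 ≈ 46.026
Retention S: 1000/CN − 10 with CN=46.026 → S = 5500/469 ≈ 11.727 in
Initial abstraction Ia = S/5 = (5500/469)/5 = 1100/469 ≈ 2.345 in
Excess rainfall: 4.530 − 2.345 = 2.185 in; P > Ia so Q > 0
Q: (102457/46900)² ÷ (652457/46900) = 10497436849/30600233300 in (≈ 0.343 in)

Q = 10497436849/30600233300 in ≈ 0.343 in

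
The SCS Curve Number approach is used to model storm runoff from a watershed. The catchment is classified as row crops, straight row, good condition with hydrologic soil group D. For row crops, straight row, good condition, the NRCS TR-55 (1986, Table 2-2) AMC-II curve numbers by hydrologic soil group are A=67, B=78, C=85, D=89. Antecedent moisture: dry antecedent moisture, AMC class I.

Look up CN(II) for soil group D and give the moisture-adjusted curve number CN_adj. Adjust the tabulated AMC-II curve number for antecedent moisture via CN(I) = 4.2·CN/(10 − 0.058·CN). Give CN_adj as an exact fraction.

CN_adj = 186900/2419 ≈ 77.263

NRCS table: row crops, straight row, good condition, soil group D → CN(II) = 89
Adjust CN=89 to AMC I: 4.2·89/(10 − 0.058·89) → (1869/5) ÷ (2419/500) = 186900/2419 ≈ 77.263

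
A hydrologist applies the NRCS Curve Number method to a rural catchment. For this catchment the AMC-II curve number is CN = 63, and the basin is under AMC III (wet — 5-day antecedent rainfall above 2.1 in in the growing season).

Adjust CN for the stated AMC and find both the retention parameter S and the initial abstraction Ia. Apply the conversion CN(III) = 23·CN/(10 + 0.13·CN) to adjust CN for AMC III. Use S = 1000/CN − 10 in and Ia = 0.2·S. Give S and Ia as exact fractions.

Adjust CN=63 to AMC III: 23·63/(10 + 0.13·63) → 1449 ÷ (1819/100) = 144900/1819 ≈ 79.659
Max retention: S = 1000/(144900/1819) − 10 = 3700/1449 in (≈ 2.553 in)
Initial abstraction Ia = S/5 = (3700/1449)/5 = 740/1449 ≈ 0.511 in

S = 3700/1449 in ≈ 2.553 in; Ia = 740/1449 in ≈ 0.511 in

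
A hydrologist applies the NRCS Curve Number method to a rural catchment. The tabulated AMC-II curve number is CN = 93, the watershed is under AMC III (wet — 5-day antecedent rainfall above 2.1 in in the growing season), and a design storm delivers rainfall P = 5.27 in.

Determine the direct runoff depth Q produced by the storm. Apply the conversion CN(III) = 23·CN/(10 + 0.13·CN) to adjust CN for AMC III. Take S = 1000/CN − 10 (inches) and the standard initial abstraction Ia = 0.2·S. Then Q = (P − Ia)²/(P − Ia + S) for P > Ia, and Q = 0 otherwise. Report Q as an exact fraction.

Q = 1239332242009/253097816700 in ≈ 4.897 in

Adjust CN=93 to AMC III: 23·93/(10 + 0.13·93) → 2139 ÷ (2209/100) = 213900/2209 ≈ 96.831
Max retention: S = 1000/(213900/2209) − 10 = 700/2139 in (≈ 0.327 in)
Initial abstraction Ia = S/5 = (700/2139)/5 = 140/2139 ≈ 0.065 in
P − Ia = 5.270 − 0.065 = 1113253/213900 ≈ 5.205 in (> 0, runoff occurs)
Q: (1113253/213900)² ÷ (1183253/213900) = 1239332242009/253097816700 in (≈ 4.897 in)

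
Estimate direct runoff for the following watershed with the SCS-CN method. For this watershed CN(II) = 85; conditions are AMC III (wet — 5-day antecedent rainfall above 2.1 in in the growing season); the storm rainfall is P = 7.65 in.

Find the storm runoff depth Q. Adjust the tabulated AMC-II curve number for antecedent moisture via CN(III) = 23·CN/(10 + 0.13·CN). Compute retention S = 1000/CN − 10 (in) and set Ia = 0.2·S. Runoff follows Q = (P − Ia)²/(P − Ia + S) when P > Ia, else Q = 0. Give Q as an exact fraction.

Q = 1145552043/168450620 in ≈ 6.801 in

CN(III) from CN(II)=85: (23·85)/(10 + 0.13·85) = 39100/421 ≈ 92.874
Retention S: 1000/CN − 10 with CN=92.874 → S = 300/391 ≈ 0.767 in
Ia = 0.2S: 0.2·0.767 = 0.153 in (exactly 60/391)
Since P=7.650 > Ia=0.153: effective rainfall P−Ia = 58623/7820 in
Q: (58623/7820)² ÷ (64623/7820) = 1145552043/168450620 in (≈ 6.801 in)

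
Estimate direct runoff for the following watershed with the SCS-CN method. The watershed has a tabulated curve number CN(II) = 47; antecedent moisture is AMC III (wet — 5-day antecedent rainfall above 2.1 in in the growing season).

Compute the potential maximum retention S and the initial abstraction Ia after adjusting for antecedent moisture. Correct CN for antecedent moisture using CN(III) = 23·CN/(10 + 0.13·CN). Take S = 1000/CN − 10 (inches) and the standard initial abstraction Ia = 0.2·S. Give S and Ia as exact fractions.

S = 5300/1081 in ≈ 4.903 in; Ia = 1060/1081 in ≈ 0.981 in

CN(III) from CN(II)=47: (23·47)/(10 + 0.13·47) = 108100/1611 ≈ 67.101
S = 1000/(108100/1611) − 10 = 5300/1081 in ≈ 4.903 in
Ia = 0.2·(5300/1081) = 1060/1081 in ≈ 0.981 in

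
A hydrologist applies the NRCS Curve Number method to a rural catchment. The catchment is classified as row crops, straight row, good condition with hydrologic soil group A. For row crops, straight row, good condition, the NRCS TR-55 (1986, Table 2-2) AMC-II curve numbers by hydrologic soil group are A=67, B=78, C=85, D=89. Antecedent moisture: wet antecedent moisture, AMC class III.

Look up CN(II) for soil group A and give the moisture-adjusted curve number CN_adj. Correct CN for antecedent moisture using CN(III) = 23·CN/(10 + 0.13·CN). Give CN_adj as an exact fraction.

NRCS table: row crops, straight row, good condition, soil group A → CN(II) = 67
CN(III) from CN(II)=67: (23·67)/(10 + 0.13·67) = 154100/1871 ≈ 82.362

CN_adj = 154100/1871 ≈ 82.362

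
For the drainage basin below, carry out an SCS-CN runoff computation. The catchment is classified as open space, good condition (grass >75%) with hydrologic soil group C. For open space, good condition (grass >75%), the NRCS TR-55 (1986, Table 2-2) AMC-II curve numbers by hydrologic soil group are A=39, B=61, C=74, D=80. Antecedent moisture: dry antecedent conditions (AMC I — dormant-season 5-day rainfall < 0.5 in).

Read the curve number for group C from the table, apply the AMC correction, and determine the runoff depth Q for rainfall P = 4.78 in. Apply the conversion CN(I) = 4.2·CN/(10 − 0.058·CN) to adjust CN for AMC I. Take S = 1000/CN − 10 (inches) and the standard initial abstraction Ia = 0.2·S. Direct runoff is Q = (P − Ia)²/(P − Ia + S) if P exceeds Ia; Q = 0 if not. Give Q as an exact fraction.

NRCS table: open space, good condition (grass >75%), soil group C → CN(II) = 74
CN(I) from CN(II)=74: (4.2·74)/(10 − 0.058·74) = 77700/1427 ≈ 54.450
Retention S: 1000/CN − 10 with CN=54.450 → S = 6500/777 ≈ 8.366 in
Ia = 0.2S: 0.2·8.366 = 1.673 in (exactly 1300/777)
Since P=4.780 > Ia=1.673: effective rainfall P−Ia = 120703/38850 in
Q = (120703/38850)²/((120703/38850) + 6500/777) = (14569214209/1509322500)/(445703/38850) = 14569214209/17315561550 in ≈ 0.841 in

Q = 14569214209/17315561550 in ≈ 0.841 in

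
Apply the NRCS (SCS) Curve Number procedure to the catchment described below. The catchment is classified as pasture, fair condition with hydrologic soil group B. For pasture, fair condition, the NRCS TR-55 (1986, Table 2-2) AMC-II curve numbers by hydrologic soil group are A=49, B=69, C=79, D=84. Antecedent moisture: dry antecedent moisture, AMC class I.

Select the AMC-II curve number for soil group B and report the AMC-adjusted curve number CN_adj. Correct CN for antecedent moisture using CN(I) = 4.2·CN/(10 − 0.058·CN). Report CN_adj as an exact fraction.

NRCS table: pasture, fair condition, soil group B → CN(II) = 69
Adjust CN=69 to AMC I: 4.2·69/(10 − 0.058·69) → (1449/5) ÷ (2999/500) = 144900/2999 ≈ 48.316

CN_adj = 144900/2999 ≈ 48.316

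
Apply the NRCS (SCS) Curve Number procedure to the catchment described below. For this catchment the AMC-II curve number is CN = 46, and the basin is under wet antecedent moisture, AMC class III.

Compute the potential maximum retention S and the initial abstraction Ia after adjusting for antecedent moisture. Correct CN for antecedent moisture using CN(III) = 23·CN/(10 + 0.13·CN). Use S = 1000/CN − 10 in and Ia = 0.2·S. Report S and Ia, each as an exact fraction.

CN(III) from CN(II)=46: (23·46)/(10 + 0.13·46) = 52900/799 ≈ 66.208
Retention S: 1000/CN − 10 with CN=66.208 → S = 2700/529 ≈ 5.104 in
Ia = 0.2S: 0.2·5.104 = 1.021 in (exactly 540/529)

S = 2700/529 in ≈ 5.104 in; Ia = 540/529 in ≈ 1.021 in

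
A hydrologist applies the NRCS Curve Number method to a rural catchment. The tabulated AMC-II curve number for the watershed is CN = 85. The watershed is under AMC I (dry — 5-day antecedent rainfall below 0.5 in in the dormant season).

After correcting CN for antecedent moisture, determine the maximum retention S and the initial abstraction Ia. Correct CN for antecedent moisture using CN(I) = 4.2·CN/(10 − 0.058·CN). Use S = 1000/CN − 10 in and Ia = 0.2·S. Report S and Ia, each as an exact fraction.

Adjust CN=85 to AMC I: 4.2·85/(10 − 0.058·85) → 357 ÷ (507/100) = 11900/169 ≈ 70.414
Max retention: S = 1000/(11900/169) − 10 = 500/119 in (≈ 4.202 in)
Ia = 0.2S: 0.2·4.202 = 0.840 in (exactly 100/119)

S = 500/119 in ≈ 4.202 in; Ia = 100/119 in ≈ 0.840 in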